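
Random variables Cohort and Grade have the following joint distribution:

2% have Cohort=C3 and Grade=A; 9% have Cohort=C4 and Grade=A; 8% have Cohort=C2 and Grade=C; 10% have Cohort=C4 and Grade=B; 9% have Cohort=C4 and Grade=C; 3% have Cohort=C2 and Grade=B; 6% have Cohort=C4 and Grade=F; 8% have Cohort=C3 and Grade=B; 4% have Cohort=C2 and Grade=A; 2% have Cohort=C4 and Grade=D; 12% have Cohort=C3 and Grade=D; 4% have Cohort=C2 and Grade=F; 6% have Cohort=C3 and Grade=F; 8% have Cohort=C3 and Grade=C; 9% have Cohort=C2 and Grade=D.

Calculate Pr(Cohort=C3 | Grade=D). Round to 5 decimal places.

P(Grade=D) = 0.09 + 0.12 + 0.02 = 0.23.
P(Cohort=C3 | Grade=D) = 0.12/0.23 = 0.52174.

0.52174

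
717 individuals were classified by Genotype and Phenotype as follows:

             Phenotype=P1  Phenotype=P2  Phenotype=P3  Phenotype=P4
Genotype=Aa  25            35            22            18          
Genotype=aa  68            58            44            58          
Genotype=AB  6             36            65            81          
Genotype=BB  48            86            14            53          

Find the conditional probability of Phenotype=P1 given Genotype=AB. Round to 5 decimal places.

Total with Genotype=AB: 6 + 36 + 65 + 81 = 188.
P(Phenotype=P1 | Genotype=AB) = 6/188 = 0.03191.

0.03191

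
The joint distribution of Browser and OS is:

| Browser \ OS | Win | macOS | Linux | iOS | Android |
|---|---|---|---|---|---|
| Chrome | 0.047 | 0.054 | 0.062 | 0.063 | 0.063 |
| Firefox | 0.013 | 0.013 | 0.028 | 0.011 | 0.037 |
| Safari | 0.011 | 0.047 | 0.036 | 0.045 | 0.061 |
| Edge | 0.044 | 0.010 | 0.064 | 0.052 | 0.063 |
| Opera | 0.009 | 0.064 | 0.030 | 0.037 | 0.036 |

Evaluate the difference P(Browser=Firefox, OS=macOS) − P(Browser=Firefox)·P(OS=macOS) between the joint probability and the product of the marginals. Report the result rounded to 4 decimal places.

-0.0062

P(Browser=Firefox) = 0.013 + 0.013 + 0.028 + 0.011 + 0.037 = 0.102.
P(OS=macOS) = 0.054 + 0.013 + 0.047 + 0.010 + 0.064 = 0.188.
P(Browser=Firefox, OS=macOS) − P(Browser=Firefox)P(OS=macOS) = 0.013 − 0.102×0.188 = -0.0062.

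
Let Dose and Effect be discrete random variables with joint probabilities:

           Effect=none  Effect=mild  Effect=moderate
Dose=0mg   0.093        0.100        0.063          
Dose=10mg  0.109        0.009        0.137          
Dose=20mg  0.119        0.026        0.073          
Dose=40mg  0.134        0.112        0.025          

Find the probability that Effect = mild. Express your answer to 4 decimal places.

0.2470

P(Effect=mild) = 0.100 + 0.009 + 0.026 + 0.112 = 0.247.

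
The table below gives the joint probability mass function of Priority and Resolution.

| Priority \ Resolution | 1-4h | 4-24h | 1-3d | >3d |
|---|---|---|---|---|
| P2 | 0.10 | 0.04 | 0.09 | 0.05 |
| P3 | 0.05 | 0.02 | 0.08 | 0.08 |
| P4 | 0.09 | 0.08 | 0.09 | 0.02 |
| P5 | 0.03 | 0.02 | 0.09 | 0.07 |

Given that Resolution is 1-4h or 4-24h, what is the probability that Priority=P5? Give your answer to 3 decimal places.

0.116

P(Resolution=1-4h) = 0.10 + 0.05 + 0.09 + 0.03 = 0.27.
P(Resolution=4-24h) = 0.04 + 0.02 + 0.08 + 0.02 = 0.16.
P(Resolution ∈ {1-4h, 4-24h}) = 0.27 + 0.16 = 0.43; P(Priority=P5, Resolution ∈ {1-4h, 4-24h}) = 0.03 + 0.02 = 0.05.
P(Priority=P5 | Resolution ∈ {1-4h, 4-24h}) = 0.05/0.43 = 0.116.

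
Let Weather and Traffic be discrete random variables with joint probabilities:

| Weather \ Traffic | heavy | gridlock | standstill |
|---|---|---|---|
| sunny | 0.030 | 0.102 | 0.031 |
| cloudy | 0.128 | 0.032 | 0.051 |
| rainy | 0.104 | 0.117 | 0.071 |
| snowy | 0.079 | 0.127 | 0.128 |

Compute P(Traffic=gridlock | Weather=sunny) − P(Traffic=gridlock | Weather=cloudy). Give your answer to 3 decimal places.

0.474

P(Weather=sunny) = 0.030 + 0.102 + 0.031 = 0.163; P(Traffic=gridlock | Weather=sunny) = 0.102/0.163 = 0.6258.
P(Weather=cloudy) = 0.128 + 0.032 + 0.051 = 0.211; P(Traffic=gridlock | Weather=cloudy) = 0.032/0.211 = 0.1517.
Difference = 0.474.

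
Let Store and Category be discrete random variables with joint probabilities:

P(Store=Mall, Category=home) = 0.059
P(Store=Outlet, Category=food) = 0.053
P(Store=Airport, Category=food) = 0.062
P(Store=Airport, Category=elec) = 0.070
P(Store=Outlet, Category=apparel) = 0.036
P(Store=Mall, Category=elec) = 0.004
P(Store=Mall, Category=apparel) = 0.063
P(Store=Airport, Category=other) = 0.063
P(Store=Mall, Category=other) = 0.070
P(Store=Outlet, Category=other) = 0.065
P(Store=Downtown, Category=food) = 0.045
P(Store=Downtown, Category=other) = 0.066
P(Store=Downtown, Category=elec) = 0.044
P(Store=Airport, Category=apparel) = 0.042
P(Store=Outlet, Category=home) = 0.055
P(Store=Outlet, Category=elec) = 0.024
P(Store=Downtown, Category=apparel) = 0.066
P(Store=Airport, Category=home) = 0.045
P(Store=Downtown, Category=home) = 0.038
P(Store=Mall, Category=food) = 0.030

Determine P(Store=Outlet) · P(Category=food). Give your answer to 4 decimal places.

P(Store=Outlet) = 0.053 + 0.036 + 0.024 + 0.055 + 0.065 = 0.233.
P(Category=food) = 0.045 + 0.030 + 0.062 + 0.053 = 0.190.
Product: 0.233 × 0.190 = 0.0443.

0.0443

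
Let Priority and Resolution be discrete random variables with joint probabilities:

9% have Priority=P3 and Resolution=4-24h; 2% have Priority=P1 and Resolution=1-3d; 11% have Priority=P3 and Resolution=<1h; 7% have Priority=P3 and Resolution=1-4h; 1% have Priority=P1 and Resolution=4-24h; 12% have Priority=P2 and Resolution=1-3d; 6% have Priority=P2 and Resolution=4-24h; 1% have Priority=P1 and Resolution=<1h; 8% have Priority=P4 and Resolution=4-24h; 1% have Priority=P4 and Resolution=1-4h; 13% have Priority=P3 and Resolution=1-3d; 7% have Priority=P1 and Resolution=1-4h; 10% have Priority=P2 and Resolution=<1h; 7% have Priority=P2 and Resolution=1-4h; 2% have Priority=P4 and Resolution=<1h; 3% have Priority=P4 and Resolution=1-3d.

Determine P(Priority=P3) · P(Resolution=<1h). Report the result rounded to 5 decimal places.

0.09600

P(Priority=P3) = 0.11 + 0.07 + 0.09 + 0.13 = 0.40.
P(Resolution=<1h) = 0.01 + 0.10 + 0.11 + 0.02 = 0.24.
Product: 0.40 × 0.24 = 0.09600.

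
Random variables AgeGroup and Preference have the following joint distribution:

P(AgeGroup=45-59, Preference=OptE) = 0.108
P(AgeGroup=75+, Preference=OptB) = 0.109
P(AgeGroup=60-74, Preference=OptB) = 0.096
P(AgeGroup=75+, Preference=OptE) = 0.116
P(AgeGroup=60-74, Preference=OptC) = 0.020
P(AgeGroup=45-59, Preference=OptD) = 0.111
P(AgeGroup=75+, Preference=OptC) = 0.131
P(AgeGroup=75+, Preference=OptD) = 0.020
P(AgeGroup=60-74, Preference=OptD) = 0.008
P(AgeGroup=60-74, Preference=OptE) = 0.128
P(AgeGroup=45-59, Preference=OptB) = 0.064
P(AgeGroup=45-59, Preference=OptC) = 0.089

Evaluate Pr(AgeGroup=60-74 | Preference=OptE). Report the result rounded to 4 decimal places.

P(Preference=OptE) = 0.108 + 0.128 + 0.116 = 0.352.
P(AgeGroup=60-74 | Preference=OptE) = 0.128/0.352 = 0.3636.

0.3636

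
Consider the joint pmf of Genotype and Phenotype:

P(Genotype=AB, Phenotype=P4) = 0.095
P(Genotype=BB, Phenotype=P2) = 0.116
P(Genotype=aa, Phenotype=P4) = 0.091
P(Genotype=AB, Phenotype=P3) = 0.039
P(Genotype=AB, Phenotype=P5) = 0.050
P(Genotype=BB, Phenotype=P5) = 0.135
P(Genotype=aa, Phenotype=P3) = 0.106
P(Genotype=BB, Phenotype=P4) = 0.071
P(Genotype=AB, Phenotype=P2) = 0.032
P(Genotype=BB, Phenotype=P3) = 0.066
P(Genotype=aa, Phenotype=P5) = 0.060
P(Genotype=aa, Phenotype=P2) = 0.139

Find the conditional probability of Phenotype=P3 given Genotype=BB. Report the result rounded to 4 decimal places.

0.1701

P(Genotype=BB) = 0.116 + 0.066 + 0.071 + 0.135 = 0.388.
P(Phenotype=P3 | Genotype=BB) = 0.066/0.388 = 0.1701.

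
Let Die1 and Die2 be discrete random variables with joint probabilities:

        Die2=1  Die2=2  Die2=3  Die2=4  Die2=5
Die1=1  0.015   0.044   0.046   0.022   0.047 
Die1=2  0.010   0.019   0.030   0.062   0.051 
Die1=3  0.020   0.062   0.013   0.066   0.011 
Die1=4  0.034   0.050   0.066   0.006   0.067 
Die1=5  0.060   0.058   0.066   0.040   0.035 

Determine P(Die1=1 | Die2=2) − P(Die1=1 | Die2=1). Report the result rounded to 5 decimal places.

P(Die2=2) = 0.044 + 0.019 + 0.062 + 0.050 + 0.058 = 0.233; P(Die1=1 | Die2=2) = 0.044/0.233 = 0.188841.
P(Die2=1) = 0.015 + 0.010 + 0.020 + 0.034 + 0.060 = 0.139; P(Die1=1 | Die2=1) = 0.015/0.139 = 0.107914.
Difference = 0.08093.

0.08093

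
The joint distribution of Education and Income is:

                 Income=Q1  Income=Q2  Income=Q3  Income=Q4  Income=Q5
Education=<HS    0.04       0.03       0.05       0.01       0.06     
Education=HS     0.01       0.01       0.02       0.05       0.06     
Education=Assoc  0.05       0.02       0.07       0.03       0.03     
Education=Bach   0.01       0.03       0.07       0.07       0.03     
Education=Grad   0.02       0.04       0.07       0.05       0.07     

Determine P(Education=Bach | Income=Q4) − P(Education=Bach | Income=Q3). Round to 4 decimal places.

P(Income=Q4) = 0.01 + 0.05 + 0.03 + 0.07 + 0.05 = 0.21; P(Education=Bach | Income=Q4) = 0.07/0.21 = 0.33333.
P(Income=Q3) = 0.05 + 0.02 + 0.07 + 0.07 + 0.07 = 0.28; P(Education=Bach | Income=Q3) = 0.07/0.28 = 0.25000.
Difference = 0.0833.

0.0833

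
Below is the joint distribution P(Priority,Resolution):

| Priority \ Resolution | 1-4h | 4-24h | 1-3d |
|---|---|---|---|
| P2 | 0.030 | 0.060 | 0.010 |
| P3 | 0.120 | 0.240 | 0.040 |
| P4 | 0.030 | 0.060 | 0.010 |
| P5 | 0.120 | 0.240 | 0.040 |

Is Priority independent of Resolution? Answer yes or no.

yes

Every cell satisfies P(Priority,Resolution) = P(Priority)·P(Resolution). For instance P(Priority=P3) = 0.400, P(Resolution=1-4h) = 0.300, and 0.400×0.300 = 0.120 matches the joint entry. So Priority and Resolution are independent.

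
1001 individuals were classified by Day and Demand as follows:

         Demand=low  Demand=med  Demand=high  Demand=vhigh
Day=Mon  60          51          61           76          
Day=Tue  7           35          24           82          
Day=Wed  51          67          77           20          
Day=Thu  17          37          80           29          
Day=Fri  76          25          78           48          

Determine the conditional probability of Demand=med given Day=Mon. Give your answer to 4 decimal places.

Total with Day=Mon: 60 + 51 + 61 + 76 = 248.
P(Demand=med | Day=Mon) = 51/248 = 0.2056.

0.2056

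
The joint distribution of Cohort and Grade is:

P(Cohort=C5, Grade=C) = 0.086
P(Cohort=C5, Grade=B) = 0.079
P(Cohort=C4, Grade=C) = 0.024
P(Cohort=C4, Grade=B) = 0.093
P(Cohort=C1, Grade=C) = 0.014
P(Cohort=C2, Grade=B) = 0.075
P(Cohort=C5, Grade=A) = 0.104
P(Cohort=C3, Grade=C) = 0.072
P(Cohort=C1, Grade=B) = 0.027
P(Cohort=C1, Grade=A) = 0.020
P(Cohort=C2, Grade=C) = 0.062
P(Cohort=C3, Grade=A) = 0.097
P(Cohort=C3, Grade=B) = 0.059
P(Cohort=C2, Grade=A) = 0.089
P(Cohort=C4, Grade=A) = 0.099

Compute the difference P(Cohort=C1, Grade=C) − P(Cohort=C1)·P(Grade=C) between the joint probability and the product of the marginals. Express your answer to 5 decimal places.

P(Cohort=C1) = 0.020 + 0.027 + 0.014 = 0.061.
P(Grade=C) = 0.014 + 0.062 + 0.072 + 0.024 + 0.086 = 0.258.
P(Cohort=C1, Grade=C) − P(Cohort=C1)P(Grade=C) = 0.014 − 0.061×0.258 = -0.00174.

-0.00174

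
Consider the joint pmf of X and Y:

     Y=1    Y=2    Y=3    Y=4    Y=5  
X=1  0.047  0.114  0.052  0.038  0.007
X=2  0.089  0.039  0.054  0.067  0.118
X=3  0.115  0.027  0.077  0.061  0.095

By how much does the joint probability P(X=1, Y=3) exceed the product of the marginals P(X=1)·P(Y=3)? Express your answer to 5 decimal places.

0.00479

P(X=1) = 0.047 + 0.114 + 0.052 + 0.038 + 0.007 = 0.258.
P(Y=3) = 0.052 + 0.054 + 0.077 = 0.183.
P(X=1, Y=3) − P(X=1)P(Y=3) = 0.052 − 0.258×0.183 = 0.00479.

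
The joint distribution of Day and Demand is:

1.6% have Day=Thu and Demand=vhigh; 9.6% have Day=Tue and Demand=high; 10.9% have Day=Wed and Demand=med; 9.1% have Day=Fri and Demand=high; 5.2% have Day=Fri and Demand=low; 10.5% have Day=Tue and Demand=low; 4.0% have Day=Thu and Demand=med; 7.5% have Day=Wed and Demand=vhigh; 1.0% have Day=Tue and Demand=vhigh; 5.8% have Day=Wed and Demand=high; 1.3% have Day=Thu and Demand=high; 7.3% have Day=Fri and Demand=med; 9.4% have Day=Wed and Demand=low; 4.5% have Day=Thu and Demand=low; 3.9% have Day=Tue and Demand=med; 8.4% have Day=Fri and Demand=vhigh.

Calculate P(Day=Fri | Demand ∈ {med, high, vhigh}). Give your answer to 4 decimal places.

0.3523

P(Demand=med) = 0.039 + 0.109 + 0.040 + 0.073 = 0.261.
P(Demand=high) = 0.096 + 0.058 + 0.013 + 0.091 = 0.258.
P(Demand=vhigh) = 0.010 + 0.075 + 0.016 + 0.084 = 0.185.
P(Demand ∈ {med, high, vhigh}) = 0.261 + 0.258 + 0.185 = 0.704; P(Day=Fri, Demand ∈ {med, high, vhigh}) = 0.073 + 0.091 + 0.084 = 0.248.
P(Day=Fri | Demand ∈ {med, high, vhigh}) = 0.248/0.704 = 0.3523.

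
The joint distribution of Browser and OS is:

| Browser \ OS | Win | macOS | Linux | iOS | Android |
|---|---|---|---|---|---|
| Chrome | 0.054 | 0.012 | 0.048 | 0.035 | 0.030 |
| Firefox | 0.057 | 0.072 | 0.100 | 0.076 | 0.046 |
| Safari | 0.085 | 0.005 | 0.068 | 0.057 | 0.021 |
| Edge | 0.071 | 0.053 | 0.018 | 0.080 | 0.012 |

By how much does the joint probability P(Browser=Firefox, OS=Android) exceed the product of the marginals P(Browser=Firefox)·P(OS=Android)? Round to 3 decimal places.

P(Browser=Firefox) = 0.057 + 0.072 + 0.100 + 0.076 + 0.046 = 0.351.
P(OS=Android) = 0.030 + 0.046 + 0.021 + 0.012 = 0.109.
P(Browser=Firefox, OS=Android) − P(Browser=Firefox)P(OS=Android) = 0.046 − 0.351×0.109 = 0.008.

0.008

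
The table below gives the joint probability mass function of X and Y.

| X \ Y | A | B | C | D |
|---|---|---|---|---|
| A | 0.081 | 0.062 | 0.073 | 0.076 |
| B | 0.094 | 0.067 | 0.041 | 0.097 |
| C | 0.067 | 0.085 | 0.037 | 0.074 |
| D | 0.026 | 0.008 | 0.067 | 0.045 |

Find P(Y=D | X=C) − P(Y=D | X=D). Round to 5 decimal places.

P(X=C) = 0.067 + 0.085 + 0.037 + 0.074 = 0.263; P(Y=D | X=C) = 0.074/0.263 = 0.281369.
P(X=D) = 0.026 + 0.008 + 0.067 + 0.045 = 0.146; P(Y=D | X=D) = 0.045/0.146 = 0.308219.
Difference = -0.02685.

-0.02685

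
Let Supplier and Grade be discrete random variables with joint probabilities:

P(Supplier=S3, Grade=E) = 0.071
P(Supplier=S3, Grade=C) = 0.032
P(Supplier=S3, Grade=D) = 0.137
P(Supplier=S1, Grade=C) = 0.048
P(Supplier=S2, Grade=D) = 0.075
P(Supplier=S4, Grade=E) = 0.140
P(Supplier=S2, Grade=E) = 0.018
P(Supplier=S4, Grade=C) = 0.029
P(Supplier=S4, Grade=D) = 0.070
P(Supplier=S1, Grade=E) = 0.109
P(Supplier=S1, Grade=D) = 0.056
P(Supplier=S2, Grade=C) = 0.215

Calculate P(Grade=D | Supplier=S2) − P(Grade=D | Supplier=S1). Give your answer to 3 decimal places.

P(Supplier=S2) = 0.215 + 0.075 + 0.018 = 0.308; P(Grade=D | Supplier=S2) = 0.075/0.308 = 0.2435.
P(Supplier=S1) = 0.048 + 0.056 + 0.109 = 0.213; P(Grade=D | Supplier=S1) = 0.056/0.213 = 0.2629.
Difference = -0.019.

-0.019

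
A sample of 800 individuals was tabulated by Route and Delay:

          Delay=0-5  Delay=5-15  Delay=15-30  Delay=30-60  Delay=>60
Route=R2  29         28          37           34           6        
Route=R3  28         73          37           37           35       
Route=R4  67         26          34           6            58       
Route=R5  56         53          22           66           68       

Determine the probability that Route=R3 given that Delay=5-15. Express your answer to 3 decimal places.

Total with Delay=5-15: 28 + 73 + 26 + 53 = 180.
P(Route=R3 | Delay=5-15) = 73/180 = 0.406.

0.406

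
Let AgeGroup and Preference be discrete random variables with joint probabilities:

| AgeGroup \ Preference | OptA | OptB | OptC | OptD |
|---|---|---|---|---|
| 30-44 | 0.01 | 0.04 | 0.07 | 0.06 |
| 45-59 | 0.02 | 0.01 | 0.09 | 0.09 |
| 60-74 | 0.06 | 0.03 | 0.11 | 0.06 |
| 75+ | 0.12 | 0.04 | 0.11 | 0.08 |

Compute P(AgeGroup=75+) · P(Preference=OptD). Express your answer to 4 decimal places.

0.1015

P(AgeGroup=75+) = 0.12 + 0.04 + 0.11 + 0.08 = 0.35.
P(Preference=OptD) = 0.06 + 0.09 + 0.06 + 0.08 = 0.29.
Product: 0.35 × 0.29 = 0.1015.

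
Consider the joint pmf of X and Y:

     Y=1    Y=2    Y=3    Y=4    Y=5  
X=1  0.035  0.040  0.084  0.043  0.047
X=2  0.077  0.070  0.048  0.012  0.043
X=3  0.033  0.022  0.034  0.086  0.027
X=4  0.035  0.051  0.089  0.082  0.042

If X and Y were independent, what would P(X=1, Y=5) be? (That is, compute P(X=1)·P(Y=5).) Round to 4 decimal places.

P(X=1) = 0.035 + 0.040 + 0.084 + 0.043 + 0.047 = 0.249.
P(Y=5) = 0.047 + 0.043 + 0.027 + 0.042 = 0.159.
Product: 0.249 × 0.159 = 0.0396.

0.0396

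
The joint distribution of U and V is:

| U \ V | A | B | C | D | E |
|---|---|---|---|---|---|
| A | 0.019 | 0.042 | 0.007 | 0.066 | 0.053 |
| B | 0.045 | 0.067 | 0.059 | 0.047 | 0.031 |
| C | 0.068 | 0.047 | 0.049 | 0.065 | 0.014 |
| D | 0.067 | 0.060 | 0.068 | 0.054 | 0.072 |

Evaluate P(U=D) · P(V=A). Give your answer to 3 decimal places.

P(U=D) = 0.067 + 0.060 + 0.068 + 0.054 + 0.072 = 0.321.
P(V=A) = 0.019 + 0.045 + 0.068 + 0.067 = 0.199.
Product: 0.321 × 0.199 = 0.064.

0.064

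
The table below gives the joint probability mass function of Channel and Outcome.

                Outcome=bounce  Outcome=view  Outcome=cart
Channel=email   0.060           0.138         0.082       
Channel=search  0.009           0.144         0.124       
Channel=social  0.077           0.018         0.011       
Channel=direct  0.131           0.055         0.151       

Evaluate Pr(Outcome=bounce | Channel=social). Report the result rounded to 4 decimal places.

P(Channel=social) = 0.077 + 0.018 + 0.011 = 0.106.
P(Outcome=bounce | Channel=social) = 0.077/0.106 = 0.7264.

0.7264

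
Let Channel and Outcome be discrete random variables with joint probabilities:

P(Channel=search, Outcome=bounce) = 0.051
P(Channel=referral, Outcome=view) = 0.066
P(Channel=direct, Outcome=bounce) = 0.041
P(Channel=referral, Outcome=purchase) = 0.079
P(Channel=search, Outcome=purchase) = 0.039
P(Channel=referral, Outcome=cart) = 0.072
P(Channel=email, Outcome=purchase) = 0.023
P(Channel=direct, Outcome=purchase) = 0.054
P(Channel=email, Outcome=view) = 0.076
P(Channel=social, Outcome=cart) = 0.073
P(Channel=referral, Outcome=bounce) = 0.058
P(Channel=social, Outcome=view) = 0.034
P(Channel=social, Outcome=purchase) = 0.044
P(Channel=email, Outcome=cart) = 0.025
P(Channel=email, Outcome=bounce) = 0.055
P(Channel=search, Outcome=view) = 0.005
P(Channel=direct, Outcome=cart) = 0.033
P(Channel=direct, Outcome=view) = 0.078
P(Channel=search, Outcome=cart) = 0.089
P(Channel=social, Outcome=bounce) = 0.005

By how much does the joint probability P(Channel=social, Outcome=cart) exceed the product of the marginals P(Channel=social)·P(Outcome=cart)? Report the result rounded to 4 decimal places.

P(Channel=social) = 0.005 + 0.034 + 0.073 + 0.044 = 0.156.
P(Outcome=cart) = 0.025 + 0.089 + 0.073 + 0.033 + 0.072 = 0.292.
P(Channel=social, Outcome=cart) − P(Channel=social)P(Outcome=cart) = 0.073 − 0.156×0.292 = 0.0274.

0.0274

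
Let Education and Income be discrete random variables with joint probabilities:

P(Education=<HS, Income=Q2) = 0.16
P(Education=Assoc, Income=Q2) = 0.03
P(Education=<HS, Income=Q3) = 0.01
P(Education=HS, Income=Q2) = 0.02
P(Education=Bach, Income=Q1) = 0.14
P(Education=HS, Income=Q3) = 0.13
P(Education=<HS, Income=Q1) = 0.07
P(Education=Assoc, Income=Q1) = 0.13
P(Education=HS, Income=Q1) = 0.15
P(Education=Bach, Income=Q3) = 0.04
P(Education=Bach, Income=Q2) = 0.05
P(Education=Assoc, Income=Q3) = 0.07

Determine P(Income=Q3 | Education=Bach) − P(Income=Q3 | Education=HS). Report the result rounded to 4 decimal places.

P(Education=Bach) = 0.14 + 0.05 + 0.04 = 0.23; P(Income=Q3 | Education=Bach) = 0.04/0.23 = 0.17391.
P(Education=HS) = 0.15 + 0.02 + 0.13 = 0.30; P(Income=Q3 | Education=HS) = 0.13/0.30 = 0.43333.
Difference = -0.2594.

-0.2594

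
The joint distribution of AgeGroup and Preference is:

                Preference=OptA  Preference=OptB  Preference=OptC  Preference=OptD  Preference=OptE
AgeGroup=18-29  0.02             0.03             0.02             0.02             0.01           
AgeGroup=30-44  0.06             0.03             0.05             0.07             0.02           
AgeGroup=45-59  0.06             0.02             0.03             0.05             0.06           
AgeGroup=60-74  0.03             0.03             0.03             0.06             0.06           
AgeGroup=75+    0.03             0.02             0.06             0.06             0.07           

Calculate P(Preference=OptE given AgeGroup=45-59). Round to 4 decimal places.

P(AgeGroup=45-59) = 0.06 + 0.02 + 0.03 + 0.05 + 0.06 = 0.22.
P(Preference=OptE | AgeGroup=45-59) = 0.06/0.22 = 0.2727.

0.2727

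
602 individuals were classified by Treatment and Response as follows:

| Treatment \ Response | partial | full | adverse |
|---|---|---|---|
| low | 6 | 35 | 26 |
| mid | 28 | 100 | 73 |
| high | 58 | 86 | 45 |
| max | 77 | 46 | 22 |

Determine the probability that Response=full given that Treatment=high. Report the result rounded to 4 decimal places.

0.4550

Total with Treatment=high: 58 + 86 + 45 = 189.
P(Response=full | Treatment=high) = 86/189 = 0.4550.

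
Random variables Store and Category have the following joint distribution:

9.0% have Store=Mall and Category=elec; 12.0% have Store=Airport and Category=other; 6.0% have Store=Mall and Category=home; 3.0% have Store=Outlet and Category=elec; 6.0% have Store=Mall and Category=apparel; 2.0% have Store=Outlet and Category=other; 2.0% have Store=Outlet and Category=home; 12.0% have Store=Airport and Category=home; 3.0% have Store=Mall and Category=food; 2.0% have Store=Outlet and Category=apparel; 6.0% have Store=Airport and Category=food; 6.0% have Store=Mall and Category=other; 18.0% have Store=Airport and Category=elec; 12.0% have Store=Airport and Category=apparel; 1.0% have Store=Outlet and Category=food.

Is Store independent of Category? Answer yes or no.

yes

Every cell satisfies P(Store,Category) = P(Store)·P(Category). For instance P(Store=Mall) = 0.300, P(Category=home) = 0.200, and 0.300×0.200 = 0.060 matches the joint entry. So Store and Category are independent.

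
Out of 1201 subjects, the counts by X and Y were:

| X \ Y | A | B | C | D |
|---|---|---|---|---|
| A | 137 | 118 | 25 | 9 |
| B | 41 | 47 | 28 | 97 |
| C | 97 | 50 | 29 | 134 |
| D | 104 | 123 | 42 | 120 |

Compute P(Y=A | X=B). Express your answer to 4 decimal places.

0.1925

Total with X=B: 41 + 47 + 28 + 97 = 213.
P(Y=A | X=B) = 41/213 = 0.1925.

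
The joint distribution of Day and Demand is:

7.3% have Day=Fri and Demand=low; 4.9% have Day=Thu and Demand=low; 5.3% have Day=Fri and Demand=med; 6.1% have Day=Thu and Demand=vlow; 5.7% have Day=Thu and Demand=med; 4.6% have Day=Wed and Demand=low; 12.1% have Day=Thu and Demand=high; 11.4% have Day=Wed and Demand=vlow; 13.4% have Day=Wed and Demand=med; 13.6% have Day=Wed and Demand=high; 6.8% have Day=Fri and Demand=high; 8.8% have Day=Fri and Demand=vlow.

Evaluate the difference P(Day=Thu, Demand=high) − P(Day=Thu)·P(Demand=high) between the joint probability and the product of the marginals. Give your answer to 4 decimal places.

0.0274

P(Day=Thu) = 0.061 + 0.049 + 0.057 + 0.121 = 0.288.
P(Demand=high) = 0.136 + 0.121 + 0.068 = 0.325.
P(Day=Thu, Demand=high) − P(Day=Thu)P(Demand=high) = 0.121 − 0.288×0.325 = 0.0274.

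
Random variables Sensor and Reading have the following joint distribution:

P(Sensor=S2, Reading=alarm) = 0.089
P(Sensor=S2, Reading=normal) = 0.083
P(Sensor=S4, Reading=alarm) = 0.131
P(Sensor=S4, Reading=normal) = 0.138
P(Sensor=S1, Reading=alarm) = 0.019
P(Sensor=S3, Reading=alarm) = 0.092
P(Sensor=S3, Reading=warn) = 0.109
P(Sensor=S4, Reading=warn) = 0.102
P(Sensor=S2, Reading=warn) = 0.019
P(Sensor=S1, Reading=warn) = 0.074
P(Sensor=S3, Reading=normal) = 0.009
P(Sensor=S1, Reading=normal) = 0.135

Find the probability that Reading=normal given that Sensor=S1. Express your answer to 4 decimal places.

P(Sensor=S1) = 0.135 + 0.074 + 0.019 = 0.228.
P(Reading=normal | Sensor=S1) = 0.135/0.228 = 0.5921.

0.5921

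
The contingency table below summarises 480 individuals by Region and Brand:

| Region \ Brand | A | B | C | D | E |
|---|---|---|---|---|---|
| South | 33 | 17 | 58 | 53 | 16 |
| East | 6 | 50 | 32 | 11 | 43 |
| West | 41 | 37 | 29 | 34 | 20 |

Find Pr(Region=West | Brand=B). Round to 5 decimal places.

0.35577

Total with Brand=B: 17 + 50 + 37 = 104.
P(Region=West | Brand=B) = 37/104 = 0.35577.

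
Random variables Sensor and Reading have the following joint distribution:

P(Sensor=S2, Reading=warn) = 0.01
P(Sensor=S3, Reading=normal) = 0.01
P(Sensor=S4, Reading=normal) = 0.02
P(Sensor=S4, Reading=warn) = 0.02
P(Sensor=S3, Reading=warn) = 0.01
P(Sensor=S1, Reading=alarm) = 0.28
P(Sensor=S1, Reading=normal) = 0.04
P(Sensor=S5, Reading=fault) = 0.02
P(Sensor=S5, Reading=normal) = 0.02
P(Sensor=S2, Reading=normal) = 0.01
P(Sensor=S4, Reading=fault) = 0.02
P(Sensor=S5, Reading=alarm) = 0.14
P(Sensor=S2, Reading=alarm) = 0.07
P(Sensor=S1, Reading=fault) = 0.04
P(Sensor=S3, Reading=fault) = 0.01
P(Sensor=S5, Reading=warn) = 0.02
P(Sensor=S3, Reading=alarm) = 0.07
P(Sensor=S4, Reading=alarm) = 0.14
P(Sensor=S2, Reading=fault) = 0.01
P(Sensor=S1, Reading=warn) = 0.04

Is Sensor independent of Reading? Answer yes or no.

yes

Every cell satisfies P(Sensor,Reading) = P(Sensor)·P(Reading). For instance P(Sensor=S2) = 0.10, P(Reading=alarm) = 0.70, and 0.10×0.70 = 0.07 matches the joint entry. So Sensor and Reading are independent.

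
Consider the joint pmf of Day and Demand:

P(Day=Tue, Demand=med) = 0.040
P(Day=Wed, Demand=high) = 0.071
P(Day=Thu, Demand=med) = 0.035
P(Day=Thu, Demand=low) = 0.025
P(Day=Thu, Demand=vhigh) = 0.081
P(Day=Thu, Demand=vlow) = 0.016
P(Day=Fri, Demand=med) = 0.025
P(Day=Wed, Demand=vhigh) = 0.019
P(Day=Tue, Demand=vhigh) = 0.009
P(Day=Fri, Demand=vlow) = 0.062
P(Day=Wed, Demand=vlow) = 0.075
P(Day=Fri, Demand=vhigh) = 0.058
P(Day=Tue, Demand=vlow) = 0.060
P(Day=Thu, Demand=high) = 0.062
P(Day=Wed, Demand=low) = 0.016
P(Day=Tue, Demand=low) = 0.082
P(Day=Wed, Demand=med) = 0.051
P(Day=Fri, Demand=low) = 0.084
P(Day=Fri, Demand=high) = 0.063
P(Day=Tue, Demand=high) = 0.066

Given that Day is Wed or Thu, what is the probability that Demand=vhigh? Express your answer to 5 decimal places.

0.22173

P(Day=Wed) = 0.075 + 0.016 + 0.051 + 0.071 + 0.019 = 0.232.
P(Day=Thu) = 0.016 + 0.025 + 0.035 + 0.062 + 0.081 = 0.219.
P(Day ∈ {Wed, Thu}) = 0.232 + 0.219 = 0.451; P(Demand=vhigh, Day ∈ {Wed, Thu}) = 0.019 + 0.081 = 0.100.
P(Demand=vhigh | Day ∈ {Wed, Thu}) = 0.100/0.451 = 0.22173.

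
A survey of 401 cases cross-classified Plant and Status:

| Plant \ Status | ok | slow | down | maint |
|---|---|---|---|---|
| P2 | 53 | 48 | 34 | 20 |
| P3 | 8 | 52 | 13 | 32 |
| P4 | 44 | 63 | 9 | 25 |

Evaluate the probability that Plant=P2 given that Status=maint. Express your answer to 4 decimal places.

0.2597

Total with Status=maint: 20 + 32 + 25 = 77.
P(Plant=P2 | Status=maint) = 20/77 = 0.2597.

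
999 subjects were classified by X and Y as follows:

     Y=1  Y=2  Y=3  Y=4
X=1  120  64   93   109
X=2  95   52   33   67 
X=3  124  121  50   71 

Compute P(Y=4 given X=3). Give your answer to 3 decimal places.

Total with X=3: 124 + 121 + 50 + 71 = 366.
P(Y=4 | X=3) = 71/366 = 0.194.

0.194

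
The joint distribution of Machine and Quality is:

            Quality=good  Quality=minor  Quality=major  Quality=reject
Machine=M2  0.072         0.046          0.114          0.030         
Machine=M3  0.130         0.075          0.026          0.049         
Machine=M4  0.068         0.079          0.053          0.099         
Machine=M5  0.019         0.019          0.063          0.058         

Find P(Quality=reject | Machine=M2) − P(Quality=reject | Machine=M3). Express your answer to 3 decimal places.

P(Machine=M2) = 0.072 + 0.046 + 0.114 + 0.030 = 0.262; P(Quality=reject | Machine=M2) = 0.030/0.262 = 0.1145.
P(Machine=M3) = 0.130 + 0.075 + 0.026 + 0.049 = 0.280; P(Quality=reject | Machine=M3) = 0.049/0.280 = 0.1750.
Difference = -0.060.

-0.060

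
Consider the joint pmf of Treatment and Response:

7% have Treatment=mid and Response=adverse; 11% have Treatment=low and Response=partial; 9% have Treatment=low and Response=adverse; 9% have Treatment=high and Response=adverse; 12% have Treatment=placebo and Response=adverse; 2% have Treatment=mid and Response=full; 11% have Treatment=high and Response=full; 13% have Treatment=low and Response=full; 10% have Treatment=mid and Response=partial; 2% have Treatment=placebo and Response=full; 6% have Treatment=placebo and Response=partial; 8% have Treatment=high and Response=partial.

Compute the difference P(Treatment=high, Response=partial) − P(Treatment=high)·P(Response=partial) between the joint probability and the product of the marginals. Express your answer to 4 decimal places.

-0.0180

P(Treatment=high) = 0.08 + 0.11 + 0.09 = 0.28.
P(Response=partial) = 0.06 + 0.11 + 0.10 + 0.08 = 0.35.
P(Treatment=high, Response=partial) − P(Treatment=high)P(Response=partial) = 0.08 − 0.28×0.35 = -0.0180.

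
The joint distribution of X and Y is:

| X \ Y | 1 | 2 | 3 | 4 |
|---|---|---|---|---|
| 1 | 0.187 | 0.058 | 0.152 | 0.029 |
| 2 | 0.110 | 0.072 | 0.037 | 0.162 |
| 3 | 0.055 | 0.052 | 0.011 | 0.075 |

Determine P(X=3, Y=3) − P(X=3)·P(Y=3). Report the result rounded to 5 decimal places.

-0.02760

P(X=3) = 0.055 + 0.052 + 0.011 + 0.075 = 0.193.
P(Y=3) = 0.152 + 0.037 + 0.011 = 0.200.
P(X=3, Y=3) − P(X=3)P(Y=3) = 0.011 − 0.193×0.200 = -0.02760.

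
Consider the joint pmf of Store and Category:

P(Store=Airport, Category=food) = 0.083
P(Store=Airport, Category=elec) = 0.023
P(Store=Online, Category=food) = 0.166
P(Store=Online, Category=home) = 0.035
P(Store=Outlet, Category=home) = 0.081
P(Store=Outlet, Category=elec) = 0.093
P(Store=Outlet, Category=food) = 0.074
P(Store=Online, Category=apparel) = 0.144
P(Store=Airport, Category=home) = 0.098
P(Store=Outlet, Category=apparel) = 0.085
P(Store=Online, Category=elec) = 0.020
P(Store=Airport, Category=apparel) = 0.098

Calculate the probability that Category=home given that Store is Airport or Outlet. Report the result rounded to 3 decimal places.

P(Store=Airport) = 0.083 + 0.098 + 0.023 + 0.098 = 0.302.
P(Store=Outlet) = 0.074 + 0.085 + 0.093 + 0.081 = 0.333.
P(Store ∈ {Airport, Outlet}) = 0.302 + 0.333 = 0.635; P(Category=home, Store ∈ {Airport, Outlet}) = 0.098 + 0.081 = 0.179.
P(Category=home | Store ∈ {Airport, Outlet}) = 0.179/0.635 = 0.282.

0.282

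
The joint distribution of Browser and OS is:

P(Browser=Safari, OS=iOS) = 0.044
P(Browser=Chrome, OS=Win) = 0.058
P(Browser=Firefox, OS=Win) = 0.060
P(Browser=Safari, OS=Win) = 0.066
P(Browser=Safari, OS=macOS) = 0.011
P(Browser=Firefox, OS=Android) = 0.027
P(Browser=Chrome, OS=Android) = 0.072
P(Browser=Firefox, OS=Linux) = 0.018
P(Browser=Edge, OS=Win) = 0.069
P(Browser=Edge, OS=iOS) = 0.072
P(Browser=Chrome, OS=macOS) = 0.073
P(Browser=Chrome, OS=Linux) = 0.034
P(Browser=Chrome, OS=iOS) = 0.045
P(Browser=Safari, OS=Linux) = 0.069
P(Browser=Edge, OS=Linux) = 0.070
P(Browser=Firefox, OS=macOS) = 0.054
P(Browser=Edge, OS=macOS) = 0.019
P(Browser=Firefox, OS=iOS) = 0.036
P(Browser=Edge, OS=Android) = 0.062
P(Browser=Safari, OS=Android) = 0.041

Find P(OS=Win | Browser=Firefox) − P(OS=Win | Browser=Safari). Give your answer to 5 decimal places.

P(Browser=Firefox) = 0.060 + 0.054 + 0.018 + 0.036 + 0.027 = 0.195; P(OS=Win | Browser=Firefox) = 0.060/0.195 = 0.307692.
P(Browser=Safari) = 0.066 + 0.011 + 0.069 + 0.044 + 0.041 = 0.231; P(OS=Win | Browser=Safari) = 0.066/0.231 = 0.285714.
Difference = 0.02198.

0.02198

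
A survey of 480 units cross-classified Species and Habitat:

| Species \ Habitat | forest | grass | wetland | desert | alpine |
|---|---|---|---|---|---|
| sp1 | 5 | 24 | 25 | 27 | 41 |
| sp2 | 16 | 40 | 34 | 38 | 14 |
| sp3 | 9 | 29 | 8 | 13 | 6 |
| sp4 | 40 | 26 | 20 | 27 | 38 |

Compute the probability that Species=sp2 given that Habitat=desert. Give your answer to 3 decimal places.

Total with Habitat=desert: 27 + 38 + 13 + 27 = 105.
P(Species=sp2 | Habitat=desert) = 38/105 = 0.362.

0.362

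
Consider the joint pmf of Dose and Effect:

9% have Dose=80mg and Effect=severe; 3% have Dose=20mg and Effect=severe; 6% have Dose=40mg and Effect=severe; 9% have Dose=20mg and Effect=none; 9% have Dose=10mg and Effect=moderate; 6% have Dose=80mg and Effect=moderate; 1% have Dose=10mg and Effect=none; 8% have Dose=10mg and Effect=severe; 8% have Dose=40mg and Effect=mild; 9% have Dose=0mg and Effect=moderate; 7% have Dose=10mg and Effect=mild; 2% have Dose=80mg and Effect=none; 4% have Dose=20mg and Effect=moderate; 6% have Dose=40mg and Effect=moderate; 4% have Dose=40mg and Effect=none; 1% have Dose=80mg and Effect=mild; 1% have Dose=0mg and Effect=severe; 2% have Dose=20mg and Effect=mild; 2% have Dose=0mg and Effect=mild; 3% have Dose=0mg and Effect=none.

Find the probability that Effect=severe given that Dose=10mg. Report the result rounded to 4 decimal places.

P(Dose=10mg) = 0.01 + 0.07 + 0.09 + 0.08 = 0.25.
P(Effect=severe | Dose=10mg) = 0.08/0.25 = 0.3200.

0.3200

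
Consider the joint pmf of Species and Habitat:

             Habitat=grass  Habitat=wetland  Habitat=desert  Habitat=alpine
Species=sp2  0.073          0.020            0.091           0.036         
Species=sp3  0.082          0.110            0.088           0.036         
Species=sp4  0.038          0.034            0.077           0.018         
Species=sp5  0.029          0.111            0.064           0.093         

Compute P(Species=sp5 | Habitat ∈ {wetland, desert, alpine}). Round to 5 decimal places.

0.34447

P(Habitat=wetland) = 0.020 + 0.110 + 0.034 + 0.111 = 0.275.
P(Habitat=desert) = 0.091 + 0.088 + 0.077 + 0.064 = 0.320.
P(Habitat=alpine) = 0.036 + 0.036 + 0.018 + 0.093 = 0.183.
P(Habitat ∈ {wetland, desert, alpine}) = 0.275 + 0.320 + 0.183 = 0.778; P(Species=sp5, Habitat ∈ {wetland, desert, alpine}) = 0.111 + 0.064 + 0.093 = 0.268.
P(Species=sp5 | Habitat ∈ {wetland, desert, alpine}) = 0.268/0.778 = 0.34447.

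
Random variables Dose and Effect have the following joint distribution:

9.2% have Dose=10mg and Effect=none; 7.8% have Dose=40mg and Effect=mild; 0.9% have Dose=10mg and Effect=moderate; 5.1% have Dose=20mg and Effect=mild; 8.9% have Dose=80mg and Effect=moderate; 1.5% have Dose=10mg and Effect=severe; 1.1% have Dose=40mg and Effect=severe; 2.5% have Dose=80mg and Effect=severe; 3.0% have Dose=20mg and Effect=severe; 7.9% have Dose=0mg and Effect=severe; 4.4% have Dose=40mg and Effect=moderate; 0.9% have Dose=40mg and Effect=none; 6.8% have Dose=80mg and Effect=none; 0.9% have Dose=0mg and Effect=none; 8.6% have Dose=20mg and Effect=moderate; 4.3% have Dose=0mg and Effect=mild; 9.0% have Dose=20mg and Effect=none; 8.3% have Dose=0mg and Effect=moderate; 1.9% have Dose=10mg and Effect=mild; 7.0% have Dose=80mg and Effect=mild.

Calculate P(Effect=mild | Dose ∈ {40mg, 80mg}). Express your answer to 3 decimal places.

0.376

P(Dose=40mg) = 0.009 + 0.078 + 0.044 + 0.011 = 0.142.
P(Dose=80mg) = 0.068 + 0.070 + 0.089 + 0.025 = 0.252.
P(Dose ∈ {40mg, 80mg}) = 0.142 + 0.252 = 0.394; P(Effect=mild, Dose ∈ {40mg, 80mg}) = 0.078 + 0.070 = 0.148.
P(Effect=mild | Dose ∈ {40mg, 80mg}) = 0.148/0.394 = 0.376.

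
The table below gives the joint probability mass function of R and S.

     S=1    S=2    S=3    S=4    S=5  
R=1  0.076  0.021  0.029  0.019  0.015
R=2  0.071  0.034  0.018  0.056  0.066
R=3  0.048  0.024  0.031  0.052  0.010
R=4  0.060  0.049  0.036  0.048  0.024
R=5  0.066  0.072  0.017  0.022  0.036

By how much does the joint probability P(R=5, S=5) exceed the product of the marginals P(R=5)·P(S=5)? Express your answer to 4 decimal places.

0.0038

P(R=5) = 0.066 + 0.072 + 0.017 + 0.022 + 0.036 = 0.213.
P(S=5) = 0.015 + 0.066 + 0.010 + 0.024 + 0.036 = 0.151.
P(R=5, S=5) − P(R=5)P(S=5) = 0.036 − 0.213×0.151 = 0.0038.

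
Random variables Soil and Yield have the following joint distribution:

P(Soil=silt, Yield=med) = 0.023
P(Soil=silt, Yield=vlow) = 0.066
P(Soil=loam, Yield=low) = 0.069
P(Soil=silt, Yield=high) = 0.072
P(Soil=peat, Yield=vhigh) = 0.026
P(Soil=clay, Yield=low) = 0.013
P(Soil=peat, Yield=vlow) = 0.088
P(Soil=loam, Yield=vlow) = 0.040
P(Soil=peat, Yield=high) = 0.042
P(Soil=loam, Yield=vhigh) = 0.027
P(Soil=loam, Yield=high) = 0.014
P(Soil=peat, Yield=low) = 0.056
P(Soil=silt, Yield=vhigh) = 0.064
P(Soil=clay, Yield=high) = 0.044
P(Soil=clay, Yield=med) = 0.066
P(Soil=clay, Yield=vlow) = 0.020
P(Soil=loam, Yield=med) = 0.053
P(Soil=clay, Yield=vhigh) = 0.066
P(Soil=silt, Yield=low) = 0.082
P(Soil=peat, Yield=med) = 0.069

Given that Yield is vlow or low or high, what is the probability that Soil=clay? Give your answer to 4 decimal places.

0.1271

P(Yield=vlow) = 0.040 + 0.020 + 0.066 + 0.088 = 0.214.
P(Yield=low) = 0.069 + 0.013 + 0.082 + 0.056 = 0.220.
P(Yield=high) = 0.014 + 0.044 + 0.072 + 0.042 = 0.172.
P(Yield ∈ {vlow, low, high}) = 0.214 + 0.220 + 0.172 = 0.606; P(Soil=clay, Yield ∈ {vlow, low, high}) = 0.020 + 0.013 + 0.044 = 0.077.
P(Soil=clay | Yield ∈ {vlow, low, high}) = 0.077/0.606 = 0.1271.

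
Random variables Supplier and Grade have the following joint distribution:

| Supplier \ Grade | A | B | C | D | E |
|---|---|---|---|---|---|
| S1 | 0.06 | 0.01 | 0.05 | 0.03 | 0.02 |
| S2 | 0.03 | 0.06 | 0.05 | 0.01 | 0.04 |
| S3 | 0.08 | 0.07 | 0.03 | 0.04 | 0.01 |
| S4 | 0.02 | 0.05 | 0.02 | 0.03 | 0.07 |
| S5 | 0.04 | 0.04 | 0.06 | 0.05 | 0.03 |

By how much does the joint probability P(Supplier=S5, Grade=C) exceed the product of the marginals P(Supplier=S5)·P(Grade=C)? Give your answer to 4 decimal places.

P(Supplier=S5) = 0.04 + 0.04 + 0.06 + 0.05 + 0.03 = 0.22.
P(Grade=C) = 0.05 + 0.05 + 0.03 + 0.02 + 0.06 = 0.21.
P(Supplier=S5, Grade=C) − P(Supplier=S5)P(Grade=C) = 0.06 − 0.22×0.21 = 0.0138.

0.0138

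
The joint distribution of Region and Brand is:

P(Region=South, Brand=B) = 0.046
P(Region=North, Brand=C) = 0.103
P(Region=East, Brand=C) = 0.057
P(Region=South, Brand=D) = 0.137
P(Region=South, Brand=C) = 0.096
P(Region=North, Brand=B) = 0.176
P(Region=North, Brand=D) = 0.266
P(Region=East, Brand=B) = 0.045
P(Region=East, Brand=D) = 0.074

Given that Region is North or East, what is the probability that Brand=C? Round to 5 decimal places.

0.22191

P(Region=North) = 0.176 + 0.103 + 0.266 = 0.545.
P(Region=East) = 0.045 + 0.057 + 0.074 = 0.176.
P(Region ∈ {North, East}) = 0.545 + 0.176 = 0.721; P(Brand=C, Region ∈ {North, East}) = 0.103 + 0.057 = 0.160.
P(Brand=C | Region ∈ {North, East}) = 0.160/0.721 = 0.22191.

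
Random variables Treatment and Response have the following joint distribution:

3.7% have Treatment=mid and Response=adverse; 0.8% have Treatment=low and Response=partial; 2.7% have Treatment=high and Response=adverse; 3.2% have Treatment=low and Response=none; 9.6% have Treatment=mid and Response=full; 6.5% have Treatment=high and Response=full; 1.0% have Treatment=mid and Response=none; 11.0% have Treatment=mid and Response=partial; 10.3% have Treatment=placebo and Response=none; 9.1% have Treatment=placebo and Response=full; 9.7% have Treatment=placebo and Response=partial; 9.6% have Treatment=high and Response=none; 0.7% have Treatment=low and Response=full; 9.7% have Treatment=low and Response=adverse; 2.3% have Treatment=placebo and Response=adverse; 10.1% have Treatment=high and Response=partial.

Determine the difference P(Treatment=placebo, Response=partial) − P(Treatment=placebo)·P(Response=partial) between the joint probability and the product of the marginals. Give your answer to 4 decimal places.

-0.0022

P(Treatment=placebo) = 0.103 + 0.097 + 0.091 + 0.023 = 0.314.
P(Response=partial) = 0.097 + 0.008 + 0.110 + 0.101 = 0.316.
P(Treatment=placebo, Response=partial) − P(Treatment=placebo)P(Response=partial) = 0.097 − 0.314×0.316 = -0.0022.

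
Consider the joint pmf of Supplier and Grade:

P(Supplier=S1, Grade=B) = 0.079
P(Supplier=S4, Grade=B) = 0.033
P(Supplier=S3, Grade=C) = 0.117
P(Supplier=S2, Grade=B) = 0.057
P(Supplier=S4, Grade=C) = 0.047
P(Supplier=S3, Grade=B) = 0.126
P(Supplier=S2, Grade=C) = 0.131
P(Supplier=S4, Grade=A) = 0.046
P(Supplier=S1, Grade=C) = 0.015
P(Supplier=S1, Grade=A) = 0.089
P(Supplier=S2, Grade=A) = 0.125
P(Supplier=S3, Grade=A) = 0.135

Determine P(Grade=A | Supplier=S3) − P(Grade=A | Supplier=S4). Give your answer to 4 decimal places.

-0.0079

P(Supplier=S3) = 0.135 + 0.126 + 0.117 = 0.378; P(Grade=A | Supplier=S3) = 0.135/0.378 = 0.35714.
P(Supplier=S4) = 0.046 + 0.033 + 0.047 = 0.126; P(Grade=A | Supplier=S4) = 0.046/0.126 = 0.36508.
Difference = -0.0079.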